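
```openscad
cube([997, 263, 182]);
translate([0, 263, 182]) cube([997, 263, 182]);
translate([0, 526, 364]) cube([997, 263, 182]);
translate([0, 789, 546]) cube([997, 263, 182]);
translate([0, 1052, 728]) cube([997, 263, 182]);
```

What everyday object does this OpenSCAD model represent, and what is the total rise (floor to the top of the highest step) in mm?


A staircase. The total rise is 910 mm.

5 identical blocks, each offset up and back from the previous — a staircase. Each step is 182 mm tall and there are 5 of them, so the total rise is 5 × 182 = 910 mm.


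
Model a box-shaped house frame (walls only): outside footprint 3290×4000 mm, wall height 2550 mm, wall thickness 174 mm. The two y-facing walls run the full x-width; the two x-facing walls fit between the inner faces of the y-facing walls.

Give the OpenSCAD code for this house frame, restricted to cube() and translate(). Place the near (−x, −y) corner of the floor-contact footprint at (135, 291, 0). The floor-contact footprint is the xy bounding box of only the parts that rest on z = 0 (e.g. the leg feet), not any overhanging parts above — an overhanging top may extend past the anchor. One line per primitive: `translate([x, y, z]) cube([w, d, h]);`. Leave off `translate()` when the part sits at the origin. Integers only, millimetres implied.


translate([135, 291, 0]) cube([3290, 174, 2550]);
translate([135, 4117, 0]) cube([3290, 174, 2550]);
translate([135, 465, 0]) cube([174, 3652, 2550]);
translate([3251, 465, 0]) cube([174, 3652, 2550]);


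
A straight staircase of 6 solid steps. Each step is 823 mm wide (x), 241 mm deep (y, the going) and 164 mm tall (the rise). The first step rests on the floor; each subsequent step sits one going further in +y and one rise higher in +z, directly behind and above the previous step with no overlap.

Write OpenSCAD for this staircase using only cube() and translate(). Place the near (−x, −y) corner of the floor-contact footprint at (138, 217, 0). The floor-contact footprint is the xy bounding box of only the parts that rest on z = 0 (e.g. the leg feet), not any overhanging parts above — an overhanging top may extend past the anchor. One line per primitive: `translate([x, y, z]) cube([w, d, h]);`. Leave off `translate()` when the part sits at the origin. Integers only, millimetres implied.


translate([138, 217, 0]) cube([823, 241, 164]);
translate([138, 458, 164]) cube([823, 241, 164]);
translate([138, 699, 328]) cube([823, 241, 164]);
translate([138, 940, 492]) cube([823, 241, 164]);
translate([138, 1181, 656]) cube([823, 241, 164]);
translate([138, 1422, 820]) cube([823, 241, 164]);


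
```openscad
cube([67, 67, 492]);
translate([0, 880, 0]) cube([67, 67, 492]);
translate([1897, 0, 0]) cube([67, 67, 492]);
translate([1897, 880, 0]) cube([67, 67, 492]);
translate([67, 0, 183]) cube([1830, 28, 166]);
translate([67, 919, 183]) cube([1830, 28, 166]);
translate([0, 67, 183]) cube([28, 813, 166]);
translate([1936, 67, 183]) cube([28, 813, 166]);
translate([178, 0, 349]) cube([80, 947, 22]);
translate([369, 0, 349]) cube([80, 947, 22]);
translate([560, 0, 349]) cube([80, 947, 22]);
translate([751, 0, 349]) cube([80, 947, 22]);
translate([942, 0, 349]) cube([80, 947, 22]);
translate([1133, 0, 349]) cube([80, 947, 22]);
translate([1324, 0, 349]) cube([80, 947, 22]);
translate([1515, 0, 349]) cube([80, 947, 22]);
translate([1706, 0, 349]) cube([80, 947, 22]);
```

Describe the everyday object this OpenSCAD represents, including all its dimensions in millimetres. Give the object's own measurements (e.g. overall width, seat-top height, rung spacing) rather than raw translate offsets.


A bed frame 1964 mm long (x) by 947 mm wide (y). Four 67×67 mm corner posts, 492 mm tall, at the corners of the footprint. Four rails of 28 mm thickness and 166 mm height run between adjacent posts with their undersides at z = 183 mm, their outer faces flush with the outside of the frame (the two x-running rails run between the posts' inner faces; the two y-running rails run between the posts' inner faces). 9 slats, each 80 mm wide (x) and 22 mm thick, lie across the top of the two x-running rails, running the full 947 mm width of the frame in y; along x they sit between the end posts with a 111 mm gap after the −x posts and between neighbouring slats and before the +x posts.


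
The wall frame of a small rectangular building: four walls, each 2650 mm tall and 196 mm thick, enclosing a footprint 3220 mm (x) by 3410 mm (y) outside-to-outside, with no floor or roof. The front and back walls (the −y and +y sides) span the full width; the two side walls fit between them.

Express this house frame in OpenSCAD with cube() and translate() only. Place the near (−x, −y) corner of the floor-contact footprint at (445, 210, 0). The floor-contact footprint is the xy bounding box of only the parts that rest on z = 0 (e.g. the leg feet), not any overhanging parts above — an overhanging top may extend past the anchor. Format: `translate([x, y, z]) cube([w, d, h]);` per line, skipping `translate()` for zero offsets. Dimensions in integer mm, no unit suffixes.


translate([445, 210, 0]) cube([3220, 196, 2650]);
translate([445, 3424, 0]) cube([3220, 196, 2650]);
translate([445, 406, 0]) cube([196, 3018, 2650]);
translate([3469, 406, 0]) cube([196, 3018, 2650]);


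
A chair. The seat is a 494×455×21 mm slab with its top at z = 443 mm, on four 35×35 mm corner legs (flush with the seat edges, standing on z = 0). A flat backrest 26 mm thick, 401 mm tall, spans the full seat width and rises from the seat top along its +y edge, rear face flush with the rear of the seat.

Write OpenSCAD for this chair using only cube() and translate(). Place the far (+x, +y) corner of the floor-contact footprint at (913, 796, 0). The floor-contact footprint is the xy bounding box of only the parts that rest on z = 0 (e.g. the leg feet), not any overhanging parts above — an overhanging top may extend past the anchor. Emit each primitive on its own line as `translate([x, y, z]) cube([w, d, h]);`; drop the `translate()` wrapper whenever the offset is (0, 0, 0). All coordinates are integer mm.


translate([419, 341, 422]) cube([494, 455, 21]);
translate([419, 341, 0]) cube([35, 35, 422]);
translate([878, 341, 0]) cube([35, 35, 422]);
translate([419, 761, 0]) cube([35, 35, 422]);
translate([878, 761, 0]) cube([35, 35, 422]);
translate([419, 770, 443]) cube([494, 26, 401]);


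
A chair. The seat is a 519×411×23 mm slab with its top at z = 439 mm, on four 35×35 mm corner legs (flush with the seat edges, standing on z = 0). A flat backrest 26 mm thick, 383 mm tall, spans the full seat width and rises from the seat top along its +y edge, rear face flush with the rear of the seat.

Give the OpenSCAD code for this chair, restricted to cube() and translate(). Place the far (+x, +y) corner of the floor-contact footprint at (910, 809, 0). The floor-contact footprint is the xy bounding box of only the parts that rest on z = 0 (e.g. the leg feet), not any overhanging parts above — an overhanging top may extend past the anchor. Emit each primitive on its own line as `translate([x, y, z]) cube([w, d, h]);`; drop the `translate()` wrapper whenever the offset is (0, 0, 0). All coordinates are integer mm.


// leg_h = 439 - 23 = 416
translate([391, 398, 416]) cube([519, 411, 23]);
translate([391, 398, 0]) cube([35, 35, 416]);
translate([875, 398, 0]) cube([35, 35, 416]);
translate([391, 774, 0]) cube([35, 35, 416]);
translate([875, 774, 0]) cube([35, 35, 416]);
translate([391, 783, 439]) cube([519, 26, 383]);


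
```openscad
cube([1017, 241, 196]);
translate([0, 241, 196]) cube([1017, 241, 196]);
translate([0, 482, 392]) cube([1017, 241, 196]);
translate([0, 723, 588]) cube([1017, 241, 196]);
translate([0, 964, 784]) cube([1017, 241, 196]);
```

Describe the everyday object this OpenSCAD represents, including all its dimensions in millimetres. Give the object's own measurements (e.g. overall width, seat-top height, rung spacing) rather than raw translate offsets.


A straight staircase of 5 solid steps. Each step is 1017 mm wide (x), 241 mm deep (y, the going) and 196 mm tall (the rise). The first step rests on the floor; each subsequent step sits one going further in +y and one rise higher in +z, directly behind and above the previous step with no overlap.


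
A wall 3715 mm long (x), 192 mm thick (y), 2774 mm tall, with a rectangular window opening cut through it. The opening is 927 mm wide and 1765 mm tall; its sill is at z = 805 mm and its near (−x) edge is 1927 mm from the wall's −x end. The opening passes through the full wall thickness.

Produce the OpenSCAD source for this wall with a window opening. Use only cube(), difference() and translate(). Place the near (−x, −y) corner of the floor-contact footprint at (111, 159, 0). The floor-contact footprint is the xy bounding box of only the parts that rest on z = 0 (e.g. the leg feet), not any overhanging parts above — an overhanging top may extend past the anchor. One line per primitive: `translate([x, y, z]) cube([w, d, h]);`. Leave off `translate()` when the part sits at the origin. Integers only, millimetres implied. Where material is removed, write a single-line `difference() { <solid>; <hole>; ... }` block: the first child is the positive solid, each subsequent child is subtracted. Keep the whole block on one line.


difference() { translate([111, 159, 0]) cube([3715, 192, 2774]); translate([2038, 159, 805]) cube([927, 192, 1765]); }


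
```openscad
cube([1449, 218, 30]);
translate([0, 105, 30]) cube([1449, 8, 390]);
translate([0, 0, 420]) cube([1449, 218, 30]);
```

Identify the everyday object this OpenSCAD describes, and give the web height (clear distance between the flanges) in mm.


An I-beam. The web height is 390 mm.

Two wide flanges with a thin centred web — an I-beam. Overall 450 mm minus two 30 mm flanges gives a web of 450 − 2·30 = 390 mm.


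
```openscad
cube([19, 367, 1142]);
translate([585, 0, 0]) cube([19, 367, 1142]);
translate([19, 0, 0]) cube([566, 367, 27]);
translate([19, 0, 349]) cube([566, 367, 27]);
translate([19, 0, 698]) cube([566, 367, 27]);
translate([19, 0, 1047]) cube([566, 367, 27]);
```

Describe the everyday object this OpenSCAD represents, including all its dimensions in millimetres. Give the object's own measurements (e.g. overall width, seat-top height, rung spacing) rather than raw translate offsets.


An open bookshelf. Two side panels, each 19 mm thick, 367 mm deep and 1142 mm tall, stand 604 mm apart (outside-to-outside). Between them sit 4 shelves, each 27 mm thick and 367 mm deep, spanning the full gap between the sides. The bottom shelf rests on the floor (its underside at z = 0) and the clear gap between one shelf's top and the next shelf's underside is 322 mm.


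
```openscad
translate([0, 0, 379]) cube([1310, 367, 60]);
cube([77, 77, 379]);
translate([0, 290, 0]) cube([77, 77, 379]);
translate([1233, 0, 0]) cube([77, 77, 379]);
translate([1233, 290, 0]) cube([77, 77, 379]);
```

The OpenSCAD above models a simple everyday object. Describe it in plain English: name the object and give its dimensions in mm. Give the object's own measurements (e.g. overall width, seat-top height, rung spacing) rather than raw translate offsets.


A bench: a 1310×367 mm seat slab, 60 mm thick, top at z = 439 mm, on four 77×77 mm square legs flush with the seat corners and standing on z = 0.


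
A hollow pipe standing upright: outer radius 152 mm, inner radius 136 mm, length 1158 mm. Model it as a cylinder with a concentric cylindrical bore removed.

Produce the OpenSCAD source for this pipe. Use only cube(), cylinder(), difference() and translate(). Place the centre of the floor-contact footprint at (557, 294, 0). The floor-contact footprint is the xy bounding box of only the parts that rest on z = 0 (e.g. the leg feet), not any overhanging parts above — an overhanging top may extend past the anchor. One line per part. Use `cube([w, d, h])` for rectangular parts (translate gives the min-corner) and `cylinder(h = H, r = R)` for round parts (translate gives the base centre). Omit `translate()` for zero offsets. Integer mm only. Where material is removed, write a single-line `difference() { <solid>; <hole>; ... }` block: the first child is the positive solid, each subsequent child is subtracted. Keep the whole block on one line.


difference() { translate([557, 294, 0]) cylinder(h = 1158, r = 152); translate([557, 294, 0]) cylinder(h = 1158, r = 136); }


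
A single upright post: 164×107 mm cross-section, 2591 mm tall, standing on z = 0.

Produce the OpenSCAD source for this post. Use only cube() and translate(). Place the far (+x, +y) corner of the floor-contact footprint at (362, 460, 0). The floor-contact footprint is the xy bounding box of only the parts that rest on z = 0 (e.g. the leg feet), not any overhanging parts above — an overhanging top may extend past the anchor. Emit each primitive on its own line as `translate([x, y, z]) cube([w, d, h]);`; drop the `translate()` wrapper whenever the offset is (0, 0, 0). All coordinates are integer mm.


translate([198, 353, 0]) cube([164, 107, 2591]);


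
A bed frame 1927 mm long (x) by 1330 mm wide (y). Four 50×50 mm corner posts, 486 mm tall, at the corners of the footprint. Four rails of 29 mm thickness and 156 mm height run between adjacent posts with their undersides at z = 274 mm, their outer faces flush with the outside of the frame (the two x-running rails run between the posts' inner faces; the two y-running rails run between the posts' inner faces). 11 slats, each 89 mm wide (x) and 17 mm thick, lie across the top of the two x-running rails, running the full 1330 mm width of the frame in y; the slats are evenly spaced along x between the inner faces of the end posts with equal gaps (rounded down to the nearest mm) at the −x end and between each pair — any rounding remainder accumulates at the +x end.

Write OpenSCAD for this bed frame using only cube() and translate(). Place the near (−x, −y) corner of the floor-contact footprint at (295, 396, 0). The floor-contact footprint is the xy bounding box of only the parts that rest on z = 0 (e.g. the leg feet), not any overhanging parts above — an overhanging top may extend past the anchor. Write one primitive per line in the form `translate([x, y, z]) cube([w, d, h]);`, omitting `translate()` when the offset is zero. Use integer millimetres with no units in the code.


// slat z = rail_z + rail_h = 274 + 156 = 430
// slat gap = ⌊(1827 − 11·89) / 12⌋ = 70
translate([295, 396, 0]) cube([50, 50, 486]);
translate([295, 1676, 0]) cube([50, 50, 486]);
translate([2172, 396, 0]) cube([50, 50, 486]);
translate([2172, 1676, 0]) cube([50, 50, 486]);
translate([345, 396, 274]) cube([1827, 29, 156]);
translate([345, 1697, 274]) cube([1827, 29, 156]);
translate([295, 446, 274]) cube([29, 1230, 156]);
translate([2193, 446, 274]) cube([29, 1230, 156]);
translate([415, 396, 430]) cube([89, 1330, 17]);
translate([574, 396, 430]) cube([89, 1330, 17]);
translate([733, 396, 430]) cube([89, 1330, 17]);
translate([892, 396, 430]) cube([89, 1330, 17]);
translate([1051, 396, 430]) cube([89, 1330, 17]);
translate([1210, 396, 430]) cube([89, 1330, 17]);
translate([1369, 396, 430]) cube([89, 1330, 17]);
translate([1528, 396, 430]) cube([89, 1330, 17]);
translate([1687, 396, 430]) cube([89, 1330, 17]);
translate([1846, 396, 430]) cube([89, 1330, 17]);
translate([2005, 396, 430]) cube([89, 1330, 17]);


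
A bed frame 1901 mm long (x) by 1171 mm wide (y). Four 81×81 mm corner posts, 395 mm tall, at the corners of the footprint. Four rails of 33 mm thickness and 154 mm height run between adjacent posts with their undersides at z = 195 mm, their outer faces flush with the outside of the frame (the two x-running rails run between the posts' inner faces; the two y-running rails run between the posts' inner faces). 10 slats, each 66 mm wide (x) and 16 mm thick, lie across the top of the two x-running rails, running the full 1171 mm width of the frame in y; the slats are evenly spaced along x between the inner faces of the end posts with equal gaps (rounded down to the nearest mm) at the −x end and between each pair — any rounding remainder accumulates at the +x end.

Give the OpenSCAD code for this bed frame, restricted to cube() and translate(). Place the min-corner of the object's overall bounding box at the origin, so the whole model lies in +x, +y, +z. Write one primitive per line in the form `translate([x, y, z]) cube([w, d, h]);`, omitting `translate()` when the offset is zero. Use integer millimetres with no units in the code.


// slat z = rail_z + rail_h = 195 + 154 = 349
// slat gap = ⌊(1739 − 10·66) / 11⌋ = 98
cube([81, 81, 395]);
translate([0, 1090, 0]) cube([81, 81, 395]);
translate([1820, 0, 0]) cube([81, 81, 395]);
translate([1820, 1090, 0]) cube([81, 81, 395]);
translate([81, 0, 195]) cube([1739, 33, 154]);
translate([81, 1138, 195]) cube([1739, 33, 154]);
translate([0, 81, 195]) cube([33, 1009, 154]);
translate([1868, 81, 195]) cube([33, 1009, 154]);
translate([179, 0, 349]) cube([66, 1171, 16]);
translate([343, 0, 349]) cube([66, 1171, 16]);
translate([507, 0, 349]) cube([66, 1171, 16]);
translate([671, 0, 349]) cube([66, 1171, 16]);
translate([835, 0, 349]) cube([66, 1171, 16]);
translate([999, 0, 349]) cube([66, 1171, 16]);
translate([1163, 0, 349]) cube([66, 1171, 16]);
translate([1327, 0, 349]) cube([66, 1171, 16]);
translate([1491, 0, 349]) cube([66, 1171, 16]);
translate([1655, 0, 349]) cube([66, 1171, 16]);


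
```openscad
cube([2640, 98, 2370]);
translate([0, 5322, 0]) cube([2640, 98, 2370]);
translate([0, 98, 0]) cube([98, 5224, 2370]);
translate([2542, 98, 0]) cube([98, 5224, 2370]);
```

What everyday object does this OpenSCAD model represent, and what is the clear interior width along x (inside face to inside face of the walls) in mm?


A house (or room) frame. The interior width is 2444 mm.

Four 2370 mm walls enclosing a rectangle with no floor or roof — a room or house frame. Outside width is 2640 mm and wall thickness is 98 mm, so the interior width is 2640 − 2 × 98 = 2444 mm.


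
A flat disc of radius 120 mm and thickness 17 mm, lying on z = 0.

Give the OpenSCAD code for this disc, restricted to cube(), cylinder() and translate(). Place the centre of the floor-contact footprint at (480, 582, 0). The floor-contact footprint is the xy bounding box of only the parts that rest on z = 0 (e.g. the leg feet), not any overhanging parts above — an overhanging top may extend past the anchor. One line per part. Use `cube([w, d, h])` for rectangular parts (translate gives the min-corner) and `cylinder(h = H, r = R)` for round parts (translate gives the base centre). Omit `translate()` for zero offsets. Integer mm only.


translate([480, 582, 0]) cylinder(h = 17, r = 120);


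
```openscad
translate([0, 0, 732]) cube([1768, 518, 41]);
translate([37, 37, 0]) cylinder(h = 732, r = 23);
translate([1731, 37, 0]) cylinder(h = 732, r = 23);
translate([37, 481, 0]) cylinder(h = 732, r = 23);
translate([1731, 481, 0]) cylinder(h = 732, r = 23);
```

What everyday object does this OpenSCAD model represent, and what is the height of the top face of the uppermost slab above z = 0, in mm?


A table. The table height is 773 mm.

A 1768×518×41 slab sits at z = 732 on four Ø46 mm round legs — a table. The top surface is at 732 + 41 = 773 mm.


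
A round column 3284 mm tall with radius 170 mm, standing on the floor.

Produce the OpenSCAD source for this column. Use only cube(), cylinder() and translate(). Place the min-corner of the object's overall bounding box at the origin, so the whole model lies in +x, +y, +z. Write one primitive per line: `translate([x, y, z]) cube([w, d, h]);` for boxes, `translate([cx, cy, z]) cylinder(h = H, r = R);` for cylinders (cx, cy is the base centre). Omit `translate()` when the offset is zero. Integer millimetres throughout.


translate([170, 170, 0]) cylinder(h = 3284, r = 170);


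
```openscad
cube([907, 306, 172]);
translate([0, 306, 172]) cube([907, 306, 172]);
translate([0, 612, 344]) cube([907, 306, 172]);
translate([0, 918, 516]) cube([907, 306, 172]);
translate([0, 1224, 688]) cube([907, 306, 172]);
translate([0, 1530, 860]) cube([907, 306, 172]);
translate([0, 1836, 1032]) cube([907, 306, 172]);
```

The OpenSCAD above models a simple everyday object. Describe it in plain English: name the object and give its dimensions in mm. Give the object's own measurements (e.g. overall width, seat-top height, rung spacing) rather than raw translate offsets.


A straight staircase of 7 solid steps. Each step is 907 mm wide (x), 306 mm deep (y, the going) and 172 mm tall (the rise). The first step rests on the floor; each subsequent step sits one going further in +y and one rise higher in +z, directly behind and above the previous step with no overlap.


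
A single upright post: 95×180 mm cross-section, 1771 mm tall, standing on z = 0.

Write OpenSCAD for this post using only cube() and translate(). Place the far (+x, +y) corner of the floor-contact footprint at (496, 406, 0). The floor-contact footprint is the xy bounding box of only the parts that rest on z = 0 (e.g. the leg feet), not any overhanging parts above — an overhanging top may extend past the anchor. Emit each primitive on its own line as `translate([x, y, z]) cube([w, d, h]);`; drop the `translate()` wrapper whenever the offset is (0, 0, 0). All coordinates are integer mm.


translate([401, 226, 0]) cube([95, 180, 1771]);


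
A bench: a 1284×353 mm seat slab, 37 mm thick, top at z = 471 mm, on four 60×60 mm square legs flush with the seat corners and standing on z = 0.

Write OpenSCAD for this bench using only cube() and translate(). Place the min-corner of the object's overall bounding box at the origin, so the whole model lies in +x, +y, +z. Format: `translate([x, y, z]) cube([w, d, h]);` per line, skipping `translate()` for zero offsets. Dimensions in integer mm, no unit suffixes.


// leg_h = 471 − 37 = 434
translate([0, 0, 434]) cube([1284, 353, 37]);
cube([60, 60, 434]);
translate([0, 293, 0]) cube([60, 60, 434]);
translate([1224, 0, 0]) cube([60, 60, 434]);
translate([1224, 293, 0]) cube([60, 60, 434]);


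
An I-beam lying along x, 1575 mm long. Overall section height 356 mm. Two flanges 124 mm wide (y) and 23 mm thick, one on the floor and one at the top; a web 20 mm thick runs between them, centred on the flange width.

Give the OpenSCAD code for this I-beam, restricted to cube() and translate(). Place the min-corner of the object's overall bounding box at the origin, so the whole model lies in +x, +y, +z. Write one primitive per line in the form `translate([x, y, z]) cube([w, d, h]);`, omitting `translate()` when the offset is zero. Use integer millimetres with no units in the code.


cube([1575, 124, 23]);
translate([0, 52, 23]) cube([1575, 20, 310]);
translate([0, 0, 333]) cube([1575, 124, 23]);


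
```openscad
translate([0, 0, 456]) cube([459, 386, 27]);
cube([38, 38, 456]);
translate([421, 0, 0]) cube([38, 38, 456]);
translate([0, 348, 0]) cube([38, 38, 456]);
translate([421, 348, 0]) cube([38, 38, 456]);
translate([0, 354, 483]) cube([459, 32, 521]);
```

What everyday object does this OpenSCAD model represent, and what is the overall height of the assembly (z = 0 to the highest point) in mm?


A chair. The overall height is 1004 mm.

A slab on four corner posts with a tall panel at the back — a chair. The seat slab sits at z = 456 with thickness 27, and the 521 mm backrest starts at the seat top, so the overall height is 456 + 27 + 521 = 1004 mm.


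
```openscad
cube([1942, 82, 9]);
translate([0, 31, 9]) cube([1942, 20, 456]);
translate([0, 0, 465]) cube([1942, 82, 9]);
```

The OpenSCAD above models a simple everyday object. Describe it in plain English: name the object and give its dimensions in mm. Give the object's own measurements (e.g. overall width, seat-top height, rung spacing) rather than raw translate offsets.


An I-beam lying along x, 1942 mm long. Overall section height 474 mm. Two flanges 82 mm wide (y) and 9 mm thick, one on the floor and one at the top; a web 20 mm thick runs between them, centred on the flange width.


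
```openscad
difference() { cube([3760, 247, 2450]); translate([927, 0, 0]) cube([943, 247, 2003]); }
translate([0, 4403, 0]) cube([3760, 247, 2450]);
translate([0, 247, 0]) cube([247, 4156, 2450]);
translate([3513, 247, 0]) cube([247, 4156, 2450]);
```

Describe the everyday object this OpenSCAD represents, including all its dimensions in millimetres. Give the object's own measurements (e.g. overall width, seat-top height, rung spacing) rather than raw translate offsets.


A single room: four walls, each 2450 mm tall and 247 mm thick, enclosing an outside footprint 3760×4650 mm (x × y), no floor or roof. The front and back walls (−y and +y sides) run the full x-width; the side walls fit between their inner faces. A door opening 943 mm wide and 2003 mm tall is cut through the front wall from the floor up, its −x edge 927 mm from the wall's −x end.


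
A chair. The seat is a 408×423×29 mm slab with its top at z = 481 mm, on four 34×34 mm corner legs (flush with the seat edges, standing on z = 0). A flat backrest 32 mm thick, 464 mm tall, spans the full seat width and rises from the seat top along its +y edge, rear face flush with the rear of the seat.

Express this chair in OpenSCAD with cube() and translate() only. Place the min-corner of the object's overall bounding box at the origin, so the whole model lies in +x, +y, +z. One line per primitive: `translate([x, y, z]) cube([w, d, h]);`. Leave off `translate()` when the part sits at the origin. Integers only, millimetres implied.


// leg_h = 481 - 29 = 452
translate([0, 0, 452]) cube([408, 423, 29]);
cube([34, 34, 452]);
translate([374, 0, 0]) cube([34, 34, 452]);
translate([0, 389, 0]) cube([34, 34, 452]);
translate([374, 389, 0]) cube([34, 34, 452]);
translate([0, 391, 481]) cube([408, 32, 464]);


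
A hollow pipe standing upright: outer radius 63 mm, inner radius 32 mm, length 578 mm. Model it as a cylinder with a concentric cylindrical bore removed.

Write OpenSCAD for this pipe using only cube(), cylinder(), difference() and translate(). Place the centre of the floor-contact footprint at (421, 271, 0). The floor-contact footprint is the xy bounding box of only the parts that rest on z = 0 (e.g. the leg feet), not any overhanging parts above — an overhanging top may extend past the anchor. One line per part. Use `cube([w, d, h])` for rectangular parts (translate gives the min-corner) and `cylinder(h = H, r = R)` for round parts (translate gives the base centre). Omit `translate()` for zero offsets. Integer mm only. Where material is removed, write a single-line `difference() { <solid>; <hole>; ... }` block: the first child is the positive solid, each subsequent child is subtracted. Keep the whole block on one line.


difference() { translate([421, 271, 0]) cylinder(h = 578, r = 63); translate([421, 271, 0]) cylinder(h = 578, r = 32); }


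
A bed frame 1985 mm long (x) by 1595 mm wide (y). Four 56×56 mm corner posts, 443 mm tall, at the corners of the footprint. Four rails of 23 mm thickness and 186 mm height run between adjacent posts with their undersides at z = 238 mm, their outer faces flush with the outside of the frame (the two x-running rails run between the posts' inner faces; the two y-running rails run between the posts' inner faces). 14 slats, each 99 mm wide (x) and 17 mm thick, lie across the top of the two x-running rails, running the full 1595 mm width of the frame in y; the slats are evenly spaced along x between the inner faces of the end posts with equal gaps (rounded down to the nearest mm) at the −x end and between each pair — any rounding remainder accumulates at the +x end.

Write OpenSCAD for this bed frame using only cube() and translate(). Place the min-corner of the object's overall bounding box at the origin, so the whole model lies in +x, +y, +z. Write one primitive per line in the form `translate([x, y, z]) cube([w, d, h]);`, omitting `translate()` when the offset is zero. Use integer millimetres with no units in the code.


cube([56, 56, 443]);
translate([0, 1539, 0]) cube([56, 56, 443]);
translate([1929, 0, 0]) cube([56, 56, 443]);
translate([1929, 1539, 0]) cube([56, 56, 443]);
translate([56, 0, 238]) cube([1873, 23, 186]);
translate([56, 1572, 238]) cube([1873, 23, 186]);
translate([0, 56, 238]) cube([23, 1483, 186]);
translate([1962, 56, 238]) cube([23, 1483, 186]);
translate([88, 0, 424]) cube([99, 1595, 17]);
translate([219, 0, 424]) cube([99, 1595, 17]);
translate([350, 0, 424]) cube([99, 1595, 17]);
translate([481, 0, 424]) cube([99, 1595, 17]);
translate([612, 0, 424]) cube([99, 1595, 17]);
translate([743, 0, 424]) cube([99, 1595, 17]);
translate([874, 0, 424]) cube([99, 1595, 17]);
translate([1005, 0, 424]) cube([99, 1595, 17]);
translate([1136, 0, 424]) cube([99, 1595, 17]);
translate([1267, 0, 424]) cube([99, 1595, 17]);
translate([1398, 0, 424]) cube([99, 1595, 17]);
translate([1529, 0, 424]) cube([99, 1595, 17]);
translate([1660, 0, 424]) cube([99, 1595, 17]);
translate([1791, 0, 424]) cube([99, 1595, 17]);


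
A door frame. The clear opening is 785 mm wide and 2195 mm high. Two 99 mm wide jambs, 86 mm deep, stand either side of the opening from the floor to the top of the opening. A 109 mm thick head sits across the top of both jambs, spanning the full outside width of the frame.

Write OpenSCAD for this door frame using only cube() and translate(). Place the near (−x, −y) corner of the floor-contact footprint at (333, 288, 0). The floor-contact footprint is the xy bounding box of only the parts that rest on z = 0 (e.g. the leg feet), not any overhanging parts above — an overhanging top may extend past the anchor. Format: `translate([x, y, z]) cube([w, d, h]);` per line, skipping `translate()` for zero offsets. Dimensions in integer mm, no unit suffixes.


translate([333, 288, 0]) cube([99, 86, 2195]);
translate([1217, 288, 0]) cube([99, 86, 2195]);
translate([333, 288, 2195]) cube([983, 86, 109]);


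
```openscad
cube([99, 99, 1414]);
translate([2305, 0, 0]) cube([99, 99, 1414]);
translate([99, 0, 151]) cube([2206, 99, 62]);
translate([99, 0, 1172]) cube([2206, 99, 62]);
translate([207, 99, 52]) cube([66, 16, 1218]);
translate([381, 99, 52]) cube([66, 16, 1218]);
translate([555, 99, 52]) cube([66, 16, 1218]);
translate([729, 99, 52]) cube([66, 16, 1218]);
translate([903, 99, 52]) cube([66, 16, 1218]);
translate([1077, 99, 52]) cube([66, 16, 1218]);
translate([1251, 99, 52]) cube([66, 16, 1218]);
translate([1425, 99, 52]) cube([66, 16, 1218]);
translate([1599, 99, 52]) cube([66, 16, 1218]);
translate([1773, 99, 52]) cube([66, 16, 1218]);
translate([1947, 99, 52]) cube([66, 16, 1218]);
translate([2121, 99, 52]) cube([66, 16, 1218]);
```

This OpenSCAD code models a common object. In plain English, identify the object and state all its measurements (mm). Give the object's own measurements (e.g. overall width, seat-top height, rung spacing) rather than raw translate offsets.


A fence section. Two 99×99 mm posts, 1414 mm tall, stand on the floor with a clear span of 2206 mm between their inner faces. Two horizontal rails of 99×62 mm section span the gap between the posts with their undersides at z = 151 mm and z = 1172 mm, flush with the posts' −y face. 12 pickets, each 66 mm wide, 16 mm thick and 1218 mm tall, are fixed to the +y face of the rails with their bottoms at z = 52 mm, spaced across the span with a 108 mm gap after the −x post and between neighbouring pickets, with 118 mm left before the +x post.


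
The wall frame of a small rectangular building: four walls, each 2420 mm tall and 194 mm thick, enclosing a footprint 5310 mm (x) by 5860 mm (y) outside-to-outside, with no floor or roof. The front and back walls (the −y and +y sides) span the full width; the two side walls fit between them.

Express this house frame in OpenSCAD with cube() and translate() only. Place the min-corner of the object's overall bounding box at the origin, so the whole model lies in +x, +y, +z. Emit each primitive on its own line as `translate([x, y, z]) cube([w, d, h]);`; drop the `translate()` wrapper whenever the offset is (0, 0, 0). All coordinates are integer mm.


cube([5310, 194, 2420]);
translate([0, 5666, 0]) cube([5310, 194, 2420]);
translate([0, 194, 0]) cube([194, 5472, 2420]);
translate([5116, 194, 0]) cube([194, 5472, 2420]);


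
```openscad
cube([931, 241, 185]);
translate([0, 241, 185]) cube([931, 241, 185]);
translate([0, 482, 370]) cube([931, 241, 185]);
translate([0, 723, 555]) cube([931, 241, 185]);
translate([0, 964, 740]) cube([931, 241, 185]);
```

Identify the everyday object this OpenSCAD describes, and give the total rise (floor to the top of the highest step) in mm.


A staircase. The total rise is 925 mm.

5 identical blocks, each offset up and back from the previous — a staircase. Each step is 185 mm tall and there are 5 of them, so the total rise is 5 × 185 = 925 mm.


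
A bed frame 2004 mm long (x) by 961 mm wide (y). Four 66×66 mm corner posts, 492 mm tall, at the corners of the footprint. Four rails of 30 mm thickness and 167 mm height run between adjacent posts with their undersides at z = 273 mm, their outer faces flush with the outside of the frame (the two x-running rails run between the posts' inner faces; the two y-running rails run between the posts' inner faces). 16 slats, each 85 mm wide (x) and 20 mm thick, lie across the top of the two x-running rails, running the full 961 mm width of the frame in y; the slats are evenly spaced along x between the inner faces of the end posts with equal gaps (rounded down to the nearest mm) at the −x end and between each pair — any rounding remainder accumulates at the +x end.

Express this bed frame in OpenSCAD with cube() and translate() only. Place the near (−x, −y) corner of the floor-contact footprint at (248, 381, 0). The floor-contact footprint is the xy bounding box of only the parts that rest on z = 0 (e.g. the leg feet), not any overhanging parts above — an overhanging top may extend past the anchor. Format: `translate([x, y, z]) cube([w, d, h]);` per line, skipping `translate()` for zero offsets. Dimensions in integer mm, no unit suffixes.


translate([248, 381, 0]) cube([66, 66, 492]);
translate([248, 1276, 0]) cube([66, 66, 492]);
translate([2186, 381, 0]) cube([66, 66, 492]);
translate([2186, 1276, 0]) cube([66, 66, 492]);
translate([314, 381, 273]) cube([1872, 30, 167]);
translate([314, 1312, 273]) cube([1872, 30, 167]);
translate([248, 447, 273]) cube([30, 829, 167]);
translate([2222, 447, 273]) cube([30, 829, 167]);
translate([344, 381, 440]) cube([85, 961, 20]);
translate([459, 381, 440]) cube([85, 961, 20]);
translate([574, 381, 440]) cube([85, 961, 20]);
translate([689, 381, 440]) cube([85, 961, 20]);
translate([804, 381, 440]) cube([85, 961, 20]);
translate([919, 381, 440]) cube([85, 961, 20]);
translate([1034, 381, 440]) cube([85, 961, 20]);
translate([1149, 381, 440]) cube([85, 961, 20]);
translate([1264, 381, 440]) cube([85, 961, 20]);
translate([1379, 381, 440]) cube([85, 961, 20]);
translate([1494, 381, 440]) cube([85, 961, 20]);
translate([1609, 381, 440]) cube([85, 961, 20]);
translate([1724, 381, 440]) cube([85, 961, 20]);
translate([1839, 381, 440]) cube([85, 961, 20]);
translate([1954, 381, 440]) cube([85, 961, 20]);
translate([2069, 381, 440]) cube([85, 961, 20]);


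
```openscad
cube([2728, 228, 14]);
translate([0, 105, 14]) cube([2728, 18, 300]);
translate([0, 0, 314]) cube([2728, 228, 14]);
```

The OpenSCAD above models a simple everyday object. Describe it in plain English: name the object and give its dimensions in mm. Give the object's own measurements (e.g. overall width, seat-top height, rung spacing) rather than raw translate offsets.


An I-beam lying along x, 2728 mm long. Overall section height 328 mm. Two flanges 228 mm wide (y) and 14 mm thick, one on the floor and one at the top; a web 18 mm thick runs between them, centred on the flange width.


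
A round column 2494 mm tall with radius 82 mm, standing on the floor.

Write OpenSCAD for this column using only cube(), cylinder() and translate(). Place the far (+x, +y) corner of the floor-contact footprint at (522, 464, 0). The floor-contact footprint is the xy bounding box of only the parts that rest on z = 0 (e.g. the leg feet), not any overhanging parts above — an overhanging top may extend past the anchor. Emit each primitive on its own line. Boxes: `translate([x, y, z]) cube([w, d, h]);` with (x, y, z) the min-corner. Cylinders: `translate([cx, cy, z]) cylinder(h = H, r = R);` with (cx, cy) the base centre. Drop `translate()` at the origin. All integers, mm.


translate([440, 382, 0]) cylinder(h = 2494, r = 82);


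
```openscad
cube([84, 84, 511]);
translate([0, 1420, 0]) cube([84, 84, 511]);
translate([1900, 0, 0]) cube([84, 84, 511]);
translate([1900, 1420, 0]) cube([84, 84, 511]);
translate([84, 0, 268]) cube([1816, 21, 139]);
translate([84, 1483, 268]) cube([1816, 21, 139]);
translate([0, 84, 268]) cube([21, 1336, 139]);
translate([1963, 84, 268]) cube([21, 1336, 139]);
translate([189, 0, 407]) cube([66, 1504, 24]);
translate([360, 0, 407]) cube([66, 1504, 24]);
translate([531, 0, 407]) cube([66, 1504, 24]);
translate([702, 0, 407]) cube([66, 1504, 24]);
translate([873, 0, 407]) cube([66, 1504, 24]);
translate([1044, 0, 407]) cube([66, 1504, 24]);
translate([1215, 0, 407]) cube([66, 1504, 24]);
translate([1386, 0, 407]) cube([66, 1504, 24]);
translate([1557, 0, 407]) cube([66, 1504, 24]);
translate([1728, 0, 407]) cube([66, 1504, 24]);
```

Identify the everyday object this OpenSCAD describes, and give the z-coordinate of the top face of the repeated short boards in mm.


A bed frame. The slat-top height is 431 mm.

Four posts, four rails, and a row of slats — a bed frame. Slats sit on the rails at z = 268 + 139 = 407; with slat thickness 24, the top is 431 mm.


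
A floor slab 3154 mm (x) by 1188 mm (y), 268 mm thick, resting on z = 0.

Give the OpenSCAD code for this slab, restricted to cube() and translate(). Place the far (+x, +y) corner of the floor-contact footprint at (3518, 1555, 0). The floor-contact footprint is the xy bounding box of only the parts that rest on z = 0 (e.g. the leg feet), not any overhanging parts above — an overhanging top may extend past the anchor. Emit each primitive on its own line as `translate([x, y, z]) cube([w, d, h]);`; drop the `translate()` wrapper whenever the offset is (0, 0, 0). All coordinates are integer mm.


translate([364, 367, 0]) cube([3154, 1188, 268]);


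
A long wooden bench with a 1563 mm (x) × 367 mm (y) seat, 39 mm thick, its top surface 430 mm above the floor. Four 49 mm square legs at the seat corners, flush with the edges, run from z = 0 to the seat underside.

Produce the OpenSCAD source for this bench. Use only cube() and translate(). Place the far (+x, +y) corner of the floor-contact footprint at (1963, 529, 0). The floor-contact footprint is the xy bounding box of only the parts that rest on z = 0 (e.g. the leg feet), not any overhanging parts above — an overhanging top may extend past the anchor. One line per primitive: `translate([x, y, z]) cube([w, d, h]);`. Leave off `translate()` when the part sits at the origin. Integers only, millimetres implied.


// leg_h = 430 − 39 = 391
translate([400, 162, 391]) cube([1563, 367, 39]);
translate([400, 162, 0]) cube([49, 49, 391]);
translate([400, 480, 0]) cube([49, 49, 391]);
translate([1914, 162, 0]) cube([49, 49, 391]);
translate([1914, 480, 0]) cube([49, 49, 391]);


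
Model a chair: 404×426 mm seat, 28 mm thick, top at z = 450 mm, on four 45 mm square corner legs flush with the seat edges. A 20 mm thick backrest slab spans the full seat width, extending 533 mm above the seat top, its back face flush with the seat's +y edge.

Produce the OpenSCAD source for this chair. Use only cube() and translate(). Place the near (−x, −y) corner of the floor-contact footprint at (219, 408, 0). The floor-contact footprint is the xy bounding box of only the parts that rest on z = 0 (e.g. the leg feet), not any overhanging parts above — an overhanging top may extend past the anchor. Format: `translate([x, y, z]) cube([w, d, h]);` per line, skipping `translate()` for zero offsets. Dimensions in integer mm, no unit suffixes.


// leg_h = 450 - 28 = 422
translate([219, 408, 422]) cube([404, 426, 28]);
translate([219, 408, 0]) cube([45, 45, 422]);
translate([578, 408, 0]) cube([45, 45, 422]);
translate([219, 789, 0]) cube([45, 45, 422]);
translate([578, 789, 0]) cube([45, 45, 422]);
translate([219, 814, 450]) cube([404, 20, 533]);
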